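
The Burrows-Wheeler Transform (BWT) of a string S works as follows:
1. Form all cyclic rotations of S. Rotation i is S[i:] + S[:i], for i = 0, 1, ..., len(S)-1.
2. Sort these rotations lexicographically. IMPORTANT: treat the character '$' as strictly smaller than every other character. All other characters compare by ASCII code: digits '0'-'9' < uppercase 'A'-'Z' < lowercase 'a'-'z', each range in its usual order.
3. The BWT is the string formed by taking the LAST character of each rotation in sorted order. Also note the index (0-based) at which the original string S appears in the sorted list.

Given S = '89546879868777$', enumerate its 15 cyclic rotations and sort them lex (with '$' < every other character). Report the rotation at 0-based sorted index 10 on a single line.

All 15 rotations (rotation i = S[i:]+S[:i]):
  rot[0] = 89546879868777$
  rot[1] = 9546879868777$8
  rot[2] = 546879868777$89
  rot[3] = 46879868777$895
  rot[4] = 6879868777$8954
  rot[5] = 879868777$89546
  rot[6] = 79868777$895468
  rot[7] = 9868777$8954687
  rot[8] = 868777$89546879
  rot[9] = 68777$895468798
  rot[10] = 8777$8954687986
  rot[11] = 777$89546879868
  rot[12] = 77$895468798687
  rot[13] = 7$8954687986877
  rot[14] = $89546879868777
Sorted (with $ < everything):
  sorted[0] = $89546879868777
  sorted[1] = 46879868777$895
  sorted[2] = 546879868777$89
  sorted[3] = 68777$895468798
  sorted[4] = 6879868777$8954
  sorted[5] = 7$8954687986877
  sorted[6] = 77$895468798687
  sorted[7] = 777$89546879868
  sorted[8] = 79868777$895468
  sorted[9] = 868777$89546879
  sorted[10] = 8777$8954687986
  sorted[11] = 879868777$89546
  sorted[12] = 89546879868777$
  sorted[13] = 9546879868777$8
  sorted[14] = 9868777$8954687
sorted[10] = 8777$8954687986

Answer: 8777$8954687986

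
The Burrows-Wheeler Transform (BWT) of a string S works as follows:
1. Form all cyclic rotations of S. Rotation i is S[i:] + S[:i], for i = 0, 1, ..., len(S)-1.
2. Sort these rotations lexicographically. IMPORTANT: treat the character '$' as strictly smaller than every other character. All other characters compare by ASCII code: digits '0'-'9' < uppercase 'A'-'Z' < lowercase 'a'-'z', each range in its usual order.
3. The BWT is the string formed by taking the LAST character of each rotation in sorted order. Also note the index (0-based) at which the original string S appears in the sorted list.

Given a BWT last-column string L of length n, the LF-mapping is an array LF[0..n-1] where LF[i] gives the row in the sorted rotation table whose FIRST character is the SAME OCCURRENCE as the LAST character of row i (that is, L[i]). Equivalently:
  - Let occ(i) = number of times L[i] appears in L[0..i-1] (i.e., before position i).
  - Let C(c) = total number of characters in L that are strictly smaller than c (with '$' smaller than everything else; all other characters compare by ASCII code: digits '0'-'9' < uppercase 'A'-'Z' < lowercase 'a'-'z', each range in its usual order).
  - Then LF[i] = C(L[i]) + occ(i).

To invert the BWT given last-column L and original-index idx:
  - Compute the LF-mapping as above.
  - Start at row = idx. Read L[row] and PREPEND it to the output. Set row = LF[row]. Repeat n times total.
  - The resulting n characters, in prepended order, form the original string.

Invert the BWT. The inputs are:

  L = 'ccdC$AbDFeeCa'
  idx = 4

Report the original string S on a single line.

LF mapping: 8 9 10 2 0 1 7 4 5 11 12 3 6
Walk LF starting at row 4, prepending L[row]:
  step 1: row=4, L[4]='$', prepend. Next row=LF[4]=0
  step 2: row=0, L[0]='c', prepend. Next row=LF[0]=8
  step 3: row=8, L[8]='F', prepend. Next row=LF[8]=5
  step 4: row=5, L[5]='A', prepend. Next row=LF[5]=1
  step 5: row=1, L[1]='c', prepend. Next row=LF[1]=9
  step 6: row=9, L[9]='e', prepend. Next row=LF[9]=11
  step 7: row=11, L[11]='C', prepend. Next row=LF[11]=3
  step 8: row=3, L[3]='C', prepend. Next row=LF[3]=2
  step 9: row=2, L[2]='d', prepend. Next row=LF[2]=10
  step 10: row=10, L[10]='e', prepend. Next row=LF[10]=12
  step 11: row=12, L[12]='a', prepend. Next row=LF[12]=6
  step 12: row=6, L[6]='b', prepend. Next row=LF[6]=7
  step 13: row=7, L[7]='D', prepend. Next row=LF[7]=4
Reversed output: DbaedCCecAFc$

Answer: DbaedCCecAFc$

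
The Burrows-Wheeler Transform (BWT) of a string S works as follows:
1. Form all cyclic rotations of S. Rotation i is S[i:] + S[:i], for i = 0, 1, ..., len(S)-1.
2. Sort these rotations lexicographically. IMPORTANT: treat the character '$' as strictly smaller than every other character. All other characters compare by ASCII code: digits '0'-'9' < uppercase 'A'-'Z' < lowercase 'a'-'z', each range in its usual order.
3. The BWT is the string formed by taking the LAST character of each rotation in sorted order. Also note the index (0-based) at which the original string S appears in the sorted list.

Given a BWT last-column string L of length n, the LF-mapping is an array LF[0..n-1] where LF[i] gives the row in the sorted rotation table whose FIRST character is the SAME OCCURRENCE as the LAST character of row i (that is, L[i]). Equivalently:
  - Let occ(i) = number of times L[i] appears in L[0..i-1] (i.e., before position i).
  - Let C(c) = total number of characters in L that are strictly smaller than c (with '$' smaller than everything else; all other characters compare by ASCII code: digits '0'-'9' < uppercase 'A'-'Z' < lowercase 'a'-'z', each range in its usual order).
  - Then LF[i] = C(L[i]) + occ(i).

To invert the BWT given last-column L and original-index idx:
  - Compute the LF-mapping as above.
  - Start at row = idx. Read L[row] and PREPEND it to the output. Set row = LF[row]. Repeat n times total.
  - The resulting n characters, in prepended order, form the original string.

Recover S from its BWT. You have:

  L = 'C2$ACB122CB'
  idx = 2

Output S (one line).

LF mapping: 8 2 0 5 9 6 1 3 4 10 7
Walk LF starting at row 2, prepending L[row]:
  step 1: row=2, L[2]='$', prepend. Next row=LF[2]=0
  step 2: row=0, L[0]='C', prepend. Next row=LF[0]=8
  step 3: row=8, L[8]='2', prepend. Next row=LF[8]=4
  step 4: row=4, L[4]='C', prepend. Next row=LF[4]=9
  step 5: row=9, L[9]='C', prepend. Next row=LF[9]=10
  step 6: row=10, L[10]='B', prepend. Next row=LF[10]=7
  step 7: row=7, L[7]='2', prepend. Next row=LF[7]=3
  step 8: row=3, L[3]='A', prepend. Next row=LF[3]=5
  step 9: row=5, L[5]='B', prepend. Next row=LF[5]=6
  step 10: row=6, L[6]='1', prepend. Next row=LF[6]=1
  step 11: row=1, L[1]='2', prepend. Next row=LF[1]=2
Reversed output: 21BA2BCC2C$

Answer: 21BA2BCC2C$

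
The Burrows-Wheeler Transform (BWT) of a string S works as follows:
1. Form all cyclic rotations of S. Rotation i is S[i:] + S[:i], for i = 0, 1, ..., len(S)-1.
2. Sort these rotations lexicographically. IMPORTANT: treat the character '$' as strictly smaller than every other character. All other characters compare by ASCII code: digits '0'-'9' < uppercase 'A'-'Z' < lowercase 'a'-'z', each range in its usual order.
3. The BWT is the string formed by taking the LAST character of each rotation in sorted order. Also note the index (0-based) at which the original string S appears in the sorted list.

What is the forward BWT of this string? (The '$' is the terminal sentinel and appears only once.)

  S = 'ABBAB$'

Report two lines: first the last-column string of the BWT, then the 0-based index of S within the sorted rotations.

Answer: BB$ABA
2

Derivation:
All 6 rotations (rotation i = S[i:]+S[:i]):
  rot[0] = ABBAB$
  rot[1] = BBAB$A
  rot[2] = BAB$AB
  rot[3] = AB$ABB
  rot[4] = B$ABBA
  rot[5] = $ABBAB
Sorted (with $ < everything):
  sorted[0] = $ABBAB  (last char: 'B')
  sorted[1] = AB$ABB  (last char: 'B')
  sorted[2] = ABBAB$  (last char: '$')
  sorted[3] = B$ABBA  (last char: 'A')
  sorted[4] = BAB$AB  (last char: 'B')
  sorted[5] = BBAB$A  (last char: 'A')
Last column: BB$ABA
Original string S is at sorted index 2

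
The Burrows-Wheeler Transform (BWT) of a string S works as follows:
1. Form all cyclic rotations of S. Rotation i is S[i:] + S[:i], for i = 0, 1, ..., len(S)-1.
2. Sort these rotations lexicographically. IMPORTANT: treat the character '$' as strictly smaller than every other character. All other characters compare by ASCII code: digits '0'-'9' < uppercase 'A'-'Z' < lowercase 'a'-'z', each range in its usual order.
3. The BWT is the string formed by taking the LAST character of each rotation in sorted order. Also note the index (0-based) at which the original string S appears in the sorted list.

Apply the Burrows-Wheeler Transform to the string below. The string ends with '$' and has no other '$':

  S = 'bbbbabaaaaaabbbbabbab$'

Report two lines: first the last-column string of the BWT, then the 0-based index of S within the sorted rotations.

Answer: bbaaaabbbaaabbbabbbb$a
20

Derivation:
All 22 rotations (rotation i = S[i:]+S[:i]):
  rot[0] = bbbbabaaaaaabbbbabbab$
  rot[1] = bbbabaaaaaabbbbabbab$b
  rot[2] = bbabaaaaaabbbbabbab$bb
  rot[3] = babaaaaaabbbbabbab$bbb
  rot[4] = abaaaaaabbbbabbab$bbbb
  rot[5] = baaaaaabbbbabbab$bbbba
  rot[6] = aaaaaabbbbabbab$bbbbab
  rot[7] = aaaaabbbbabbab$bbbbaba
  rot[8] = aaaabbbbabbab$bbbbabaa
  rot[9] = aaabbbbabbab$bbbbabaaa
  rot[10] = aabbbbabbab$bbbbabaaaa
  rot[11] = abbbbabbab$bbbbabaaaaa
  rot[12] = bbbbabbab$bbbbabaaaaaa
  rot[13] = bbbabbab$bbbbabaaaaaab
  rot[14] = bbabbab$bbbbabaaaaaabb
  rot[15] = babbab$bbbbabaaaaaabbb
  rot[16] = abbab$bbbbabaaaaaabbbb
  rot[17] = bbab$bbbbabaaaaaabbbba
  rot[18] = bab$bbbbabaaaaaabbbbab
  rot[19] = ab$bbbbabaaaaaabbbbabb
  rot[20] = b$bbbbabaaaaaabbbbabba
  rot[21] = $bbbbabaaaaaabbbbabbab
Sorted (with $ < everything):
  sorted[0] = $bbbbabaaaaaabbbbabbab  (last char: 'b')
  sorted[1] = aaaaaabbbbabbab$bbbbab  (last char: 'b')
  sorted[2] = aaaaabbbbabbab$bbbbaba  (last char: 'a')
  sorted[3] = aaaabbbbabbab$bbbbabaa  (last char: 'a')
  sorted[4] = aaabbbbabbab$bbbbabaaa  (last char: 'a')
  sorted[5] = aabbbbabbab$bbbbabaaaa  (last char: 'a')
  sorted[6] = ab$bbbbabaaaaaabbbbabb  (last char: 'b')
  sorted[7] = abaaaaaabbbbabbab$bbbb  (last char: 'b')
  sorted[8] = abbab$bbbbabaaaaaabbbb  (last char: 'b')
  sorted[9] = abbbbabbab$bbbbabaaaaa  (last char: 'a')
  sorted[10] = b$bbbbabaaaaaabbbbabba  (last char: 'a')
  sorted[11] = baaaaaabbbbabbab$bbbba  (last char: 'a')
  sorted[12] = bab$bbbbabaaaaaabbbbab  (last char: 'b')
  sorted[13] = babaaaaaabbbbabbab$bbb  (last char: 'b')
  sorted[14] = babbab$bbbbabaaaaaabbb  (last char: 'b')
  sorted[15] = bbab$bbbbabaaaaaabbbba  (last char: 'a')
  sorted[16] = bbabaaaaaabbbbabbab$bb  (last char: 'b')
  sorted[17] = bbabbab$bbbbabaaaaaabb  (last char: 'b')
  sorted[18] = bbbabaaaaaabbbbabbab$b  (last char: 'b')
  sorted[19] = bbbabbab$bbbbabaaaaaab  (last char: 'b')
  sorted[20] = bbbbabaaaaaabbbbabbab$  (last char: '$')
  sorted[21] = bbbbabbab$bbbbabaaaaaa  (last char: 'a')
Last column: bbaaaabbbaaabbbabbbb$a
Original string S is at sorted index 20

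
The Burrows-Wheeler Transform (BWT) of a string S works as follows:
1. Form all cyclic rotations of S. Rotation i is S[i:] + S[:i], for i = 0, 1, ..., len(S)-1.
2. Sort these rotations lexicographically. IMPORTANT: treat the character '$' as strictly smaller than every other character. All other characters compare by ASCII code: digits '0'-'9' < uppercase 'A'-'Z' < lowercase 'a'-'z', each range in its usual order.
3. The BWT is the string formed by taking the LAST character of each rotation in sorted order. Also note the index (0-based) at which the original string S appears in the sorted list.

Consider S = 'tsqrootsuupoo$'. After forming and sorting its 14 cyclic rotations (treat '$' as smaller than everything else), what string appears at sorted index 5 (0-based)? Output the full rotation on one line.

All 14 rotations (rotation i = S[i:]+S[:i]):
  rot[0] = tsqrootsuupoo$
  rot[1] = sqrootsuupoo$t
  rot[2] = qrootsuupoo$ts
  rot[3] = rootsuupoo$tsq
  rot[4] = ootsuupoo$tsqr
  rot[5] = otsuupoo$tsqro
  rot[6] = tsuupoo$tsqroo
  rot[7] = suupoo$tsqroot
  rot[8] = uupoo$tsqroots
  rot[9] = upoo$tsqrootsu
  rot[10] = poo$tsqrootsuu
  rot[11] = oo$tsqrootsuup
  rot[12] = o$tsqrootsuupo
  rot[13] = $tsqrootsuupoo
Sorted (with $ < everything):
  sorted[0] = $tsqrootsuupoo
  sorted[1] = o$tsqrootsuupo
  sorted[2] = oo$tsqrootsuup
  sorted[3] = ootsuupoo$tsqr
  sorted[4] = otsuupoo$tsqro
  sorted[5] = poo$tsqrootsuu
  sorted[6] = qrootsuupoo$ts
  sorted[7] = rootsuupoo$tsq
  sorted[8] = sqrootsuupoo$t
  sorted[9] = suupoo$tsqroot
  sorted[10] = tsqrootsuupoo$
  sorted[11] = tsuupoo$tsqroo
  sorted[12] = upoo$tsqrootsu
  sorted[13] = uupoo$tsqroots
sorted[5] = poo$tsqrootsuu

Answer: poo$tsqrootsuu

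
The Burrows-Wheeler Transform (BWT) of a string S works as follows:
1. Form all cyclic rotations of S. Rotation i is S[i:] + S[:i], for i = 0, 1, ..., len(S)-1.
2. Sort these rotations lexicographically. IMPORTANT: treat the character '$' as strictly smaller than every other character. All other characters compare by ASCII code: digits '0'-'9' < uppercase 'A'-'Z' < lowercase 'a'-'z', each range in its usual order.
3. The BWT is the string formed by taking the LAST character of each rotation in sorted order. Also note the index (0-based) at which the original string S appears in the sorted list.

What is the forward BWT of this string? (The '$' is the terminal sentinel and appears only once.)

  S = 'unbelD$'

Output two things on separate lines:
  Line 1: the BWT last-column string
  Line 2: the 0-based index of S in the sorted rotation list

All 7 rotations (rotation i = S[i:]+S[:i]):
  rot[0] = unbelD$
  rot[1] = nbelD$u
  rot[2] = belD$un
  rot[3] = elD$unb
  rot[4] = lD$unbe
  rot[5] = D$unbel
  rot[6] = $unbelD
Sorted (with $ < everything):
  sorted[0] = $unbelD  (last char: 'D')
  sorted[1] = D$unbel  (last char: 'l')
  sorted[2] = belD$un  (last char: 'n')
  sorted[3] = elD$unb  (last char: 'b')
  sorted[4] = lD$unbe  (last char: 'e')
  sorted[5] = nbelD$u  (last char: 'u')
  sorted[6] = unbelD$  (last char: '$')
Last column: Dlnbeu$
Original string S is at sorted index 6

Answer: Dlnbeu$
6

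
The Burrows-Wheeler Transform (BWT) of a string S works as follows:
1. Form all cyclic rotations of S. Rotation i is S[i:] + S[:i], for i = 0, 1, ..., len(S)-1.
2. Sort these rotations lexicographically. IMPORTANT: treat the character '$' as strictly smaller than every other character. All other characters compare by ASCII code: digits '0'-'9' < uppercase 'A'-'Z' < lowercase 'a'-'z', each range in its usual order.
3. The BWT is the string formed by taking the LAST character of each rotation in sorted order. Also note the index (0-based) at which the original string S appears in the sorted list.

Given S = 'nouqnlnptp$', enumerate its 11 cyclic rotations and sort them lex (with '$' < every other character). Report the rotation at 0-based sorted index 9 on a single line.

All 11 rotations (rotation i = S[i:]+S[:i]):
  rot[0] = nouqnlnptp$
  rot[1] = ouqnlnptp$n
  rot[2] = uqnlnptp$no
  rot[3] = qnlnptp$nou
  rot[4] = nlnptp$nouq
  rot[5] = lnptp$nouqn
  rot[6] = nptp$nouqnl
  rot[7] = ptp$nouqnln
  rot[8] = tp$nouqnlnp
  rot[9] = p$nouqnlnpt
  rot[10] = $nouqnlnptp
Sorted (with $ < everything):
  sorted[0] = $nouqnlnptp
  sorted[1] = lnptp$nouqn
  sorted[2] = nlnptp$nouq
  sorted[3] = nouqnlnptp$
  sorted[4] = nptp$nouqnl
  sorted[5] = ouqnlnptp$n
  sorted[6] = p$nouqnlnpt
  sorted[7] = ptp$nouqnln
  sorted[8] = qnlnptp$nou
  sorted[9] = tp$nouqnlnp
  sorted[10] = uqnlnptp$no
sorted[9] = tp$nouqnlnp

Answer: tp$nouqnlnp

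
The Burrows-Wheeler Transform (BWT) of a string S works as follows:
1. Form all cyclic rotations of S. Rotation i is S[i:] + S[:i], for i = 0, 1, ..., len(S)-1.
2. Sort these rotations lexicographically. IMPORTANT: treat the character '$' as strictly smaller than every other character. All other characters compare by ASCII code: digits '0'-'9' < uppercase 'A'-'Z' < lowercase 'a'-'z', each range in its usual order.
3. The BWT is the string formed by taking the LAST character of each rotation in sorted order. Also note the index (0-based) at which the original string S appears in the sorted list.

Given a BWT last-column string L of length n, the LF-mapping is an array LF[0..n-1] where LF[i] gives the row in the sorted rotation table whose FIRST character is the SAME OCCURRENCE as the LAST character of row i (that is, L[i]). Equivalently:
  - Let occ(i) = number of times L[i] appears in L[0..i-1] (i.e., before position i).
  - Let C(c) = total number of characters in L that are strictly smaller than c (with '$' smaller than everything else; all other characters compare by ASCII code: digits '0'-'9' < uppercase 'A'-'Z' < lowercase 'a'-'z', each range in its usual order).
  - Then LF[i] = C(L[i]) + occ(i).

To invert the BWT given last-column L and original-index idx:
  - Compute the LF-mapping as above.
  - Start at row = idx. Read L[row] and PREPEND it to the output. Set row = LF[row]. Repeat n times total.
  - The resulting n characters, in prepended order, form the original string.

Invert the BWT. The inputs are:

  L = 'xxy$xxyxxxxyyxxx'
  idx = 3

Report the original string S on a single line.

Answer: xxxxxyxxxyxyyxx$

Derivation:
LF mapping: 1 2 12 0 3 4 13 5 6 7 8 14 15 9 10 11
Walk LF starting at row 3, prepending L[row]:
  step 1: row=3, L[3]='$', prepend. Next row=LF[3]=0
  step 2: row=0, L[0]='x', prepend. Next row=LF[0]=1
  step 3: row=1, L[1]='x', prepend. Next row=LF[1]=2
  step 4: row=2, L[2]='y', prepend. Next row=LF[2]=12
  step 5: row=12, L[12]='y', prepend. Next row=LF[12]=15
  step 6: row=15, L[15]='x', prepend. Next row=LF[15]=11
  step 7: row=11, L[11]='y', prepend. Next row=LF[11]=14
  step 8: row=14, L[14]='x', prepend. Next row=LF[14]=10
  step 9: row=10, L[10]='x', prepend. Next row=LF[10]=8
  step 10: row=8, L[8]='x', prepend. Next row=LF[8]=6
  step 11: row=6, L[6]='y', prepend. Next row=LF[6]=13
  step 12: row=13, L[13]='x', prepend. Next row=LF[13]=9
  step 13: row=9, L[9]='x', prepend. Next row=LF[9]=7
  step 14: row=7, L[7]='x', prepend. Next row=LF[7]=5
  step 15: row=5, L[5]='x', prepend. Next row=LF[5]=4
  step 16: row=4, L[4]='x', prepend. Next row=LF[4]=3
Reversed output: xxxxxyxxxyxyyxx$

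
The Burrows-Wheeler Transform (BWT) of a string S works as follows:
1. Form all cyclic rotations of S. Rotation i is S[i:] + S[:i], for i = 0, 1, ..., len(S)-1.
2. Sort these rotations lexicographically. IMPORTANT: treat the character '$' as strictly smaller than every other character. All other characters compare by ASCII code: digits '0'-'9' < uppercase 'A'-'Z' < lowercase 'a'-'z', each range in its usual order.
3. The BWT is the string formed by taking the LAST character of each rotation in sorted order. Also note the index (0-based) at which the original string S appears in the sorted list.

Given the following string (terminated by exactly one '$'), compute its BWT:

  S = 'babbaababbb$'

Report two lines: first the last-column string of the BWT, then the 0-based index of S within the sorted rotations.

Answer: bbabbbb$abaa
7

Derivation:
All 12 rotations (rotation i = S[i:]+S[:i]):
  rot[0] = babbaababbb$
  rot[1] = abbaababbb$b
  rot[2] = bbaababbb$ba
  rot[3] = baababbb$bab
  rot[4] = aababbb$babb
  rot[5] = ababbb$babba
  rot[6] = babbb$babbaa
  rot[7] = abbb$babbaab
  rot[8] = bbb$babbaaba
  rot[9] = bb$babbaabab
  rot[10] = b$babbaababb
  rot[11] = $babbaababbb
Sorted (with $ < everything):
  sorted[0] = $babbaababbb  (last char: 'b')
  sorted[1] = aababbb$babb  (last char: 'b')
  sorted[2] = ababbb$babba  (last char: 'a')
  sorted[3] = abbaababbb$b  (last char: 'b')
  sorted[4] = abbb$babbaab  (last char: 'b')
  sorted[5] = b$babbaababb  (last char: 'b')
  sorted[6] = baababbb$bab  (last char: 'b')
  sorted[7] = babbaababbb$  (last char: '$')
  sorted[8] = babbb$babbaa  (last char: 'a')
  sorted[9] = bb$babbaabab  (last char: 'b')
  sorted[10] = bbaababbb$ba  (last char: 'a')
  sorted[11] = bbb$babbaaba  (last char: 'a')
Last column: bbabbbb$abaa
Original string S is at sorted index 7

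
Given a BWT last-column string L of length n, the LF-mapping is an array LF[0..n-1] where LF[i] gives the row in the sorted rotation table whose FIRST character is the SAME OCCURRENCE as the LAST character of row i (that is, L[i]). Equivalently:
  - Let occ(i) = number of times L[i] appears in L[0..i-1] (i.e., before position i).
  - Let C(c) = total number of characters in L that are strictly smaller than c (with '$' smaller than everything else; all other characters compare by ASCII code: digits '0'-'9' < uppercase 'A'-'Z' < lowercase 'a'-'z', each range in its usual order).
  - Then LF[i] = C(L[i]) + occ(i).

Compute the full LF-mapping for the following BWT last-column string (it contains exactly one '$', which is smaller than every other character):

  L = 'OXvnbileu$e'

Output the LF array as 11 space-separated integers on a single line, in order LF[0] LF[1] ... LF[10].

Char counts: '$':1, 'O':1, 'X':1, 'b':1, 'e':2, 'i':1, 'l':1, 'n':1, 'u':1, 'v':1
C (first-col start): C('$')=0, C('O')=1, C('X')=2, C('b')=3, C('e')=4, C('i')=6, C('l')=7, C('n')=8, C('u')=9, C('v')=10
L[0]='O': occ=0, LF[0]=C('O')+0=1+0=1
L[1]='X': occ=0, LF[1]=C('X')+0=2+0=2
L[2]='v': occ=0, LF[2]=C('v')+0=10+0=10
L[3]='n': occ=0, LF[3]=C('n')+0=8+0=8
L[4]='b': occ=0, LF[4]=C('b')+0=3+0=3
L[5]='i': occ=0, LF[5]=C('i')+0=6+0=6
L[6]='l': occ=0, LF[6]=C('l')+0=7+0=7
L[7]='e': occ=0, LF[7]=C('e')+0=4+0=4
L[8]='u': occ=0, LF[8]=C('u')+0=9+0=9
L[9]='$': occ=0, LF[9]=C('$')+0=0+0=0
L[10]='e': occ=1, LF[10]=C('e')+1=4+1=5

Answer: 1 2 10 8 3 6 7 4 9 0 5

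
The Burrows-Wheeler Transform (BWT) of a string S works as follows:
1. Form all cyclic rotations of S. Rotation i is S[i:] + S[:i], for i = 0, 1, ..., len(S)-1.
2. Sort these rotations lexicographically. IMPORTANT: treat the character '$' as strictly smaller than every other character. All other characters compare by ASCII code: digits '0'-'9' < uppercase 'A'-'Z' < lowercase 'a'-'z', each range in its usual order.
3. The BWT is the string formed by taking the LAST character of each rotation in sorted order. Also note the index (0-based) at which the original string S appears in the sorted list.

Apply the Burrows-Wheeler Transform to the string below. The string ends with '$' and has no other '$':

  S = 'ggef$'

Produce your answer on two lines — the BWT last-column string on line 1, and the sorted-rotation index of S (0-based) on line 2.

All 5 rotations (rotation i = S[i:]+S[:i]):
  rot[0] = ggef$
  rot[1] = gef$g
  rot[2] = ef$gg
  rot[3] = f$gge
  rot[4] = $ggef
Sorted (with $ < everything):
  sorted[0] = $ggef  (last char: 'f')
  sorted[1] = ef$gg  (last char: 'g')
  sorted[2] = f$gge  (last char: 'e')
  sorted[3] = gef$g  (last char: 'g')
  sorted[4] = ggef$  (last char: '$')
Last column: fgeg$
Original string S is at sorted index 4

Answer: fgeg$
4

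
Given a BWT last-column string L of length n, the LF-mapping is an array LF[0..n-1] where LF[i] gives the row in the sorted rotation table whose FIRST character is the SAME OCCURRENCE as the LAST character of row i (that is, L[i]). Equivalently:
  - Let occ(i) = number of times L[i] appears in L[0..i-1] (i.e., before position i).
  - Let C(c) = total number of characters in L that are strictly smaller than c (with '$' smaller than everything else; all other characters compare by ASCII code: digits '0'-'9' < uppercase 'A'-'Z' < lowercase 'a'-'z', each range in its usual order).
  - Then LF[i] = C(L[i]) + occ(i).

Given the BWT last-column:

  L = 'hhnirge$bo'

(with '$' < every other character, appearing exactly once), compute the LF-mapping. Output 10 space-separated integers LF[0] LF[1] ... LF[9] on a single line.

Answer: 4 5 7 6 9 3 2 0 1 8

Derivation:
Char counts: '$':1, 'b':1, 'e':1, 'g':1, 'h':2, 'i':1, 'n':1, 'o':1, 'r':1
C (first-col start): C('$')=0, C('b')=1, C('e')=2, C('g')=3, C('h')=4, C('i')=6, C('n')=7, C('o')=8, C('r')=9
L[0]='h': occ=0, LF[0]=C('h')+0=4+0=4
L[1]='h': occ=1, LF[1]=C('h')+1=4+1=5
L[2]='n': occ=0, LF[2]=C('n')+0=7+0=7
L[3]='i': occ=0, LF[3]=C('i')+0=6+0=6
L[4]='r': occ=0, LF[4]=C('r')+0=9+0=9
L[5]='g': occ=0, LF[5]=C('g')+0=3+0=3
L[6]='e': occ=0, LF[6]=C('e')+0=2+0=2
L[7]='$': occ=0, LF[7]=C('$')+0=0+0=0
L[8]='b': occ=0, LF[8]=C('b')+0=1+0=1
L[9]='o': occ=0, LF[9]=C('o')+0=8+0=8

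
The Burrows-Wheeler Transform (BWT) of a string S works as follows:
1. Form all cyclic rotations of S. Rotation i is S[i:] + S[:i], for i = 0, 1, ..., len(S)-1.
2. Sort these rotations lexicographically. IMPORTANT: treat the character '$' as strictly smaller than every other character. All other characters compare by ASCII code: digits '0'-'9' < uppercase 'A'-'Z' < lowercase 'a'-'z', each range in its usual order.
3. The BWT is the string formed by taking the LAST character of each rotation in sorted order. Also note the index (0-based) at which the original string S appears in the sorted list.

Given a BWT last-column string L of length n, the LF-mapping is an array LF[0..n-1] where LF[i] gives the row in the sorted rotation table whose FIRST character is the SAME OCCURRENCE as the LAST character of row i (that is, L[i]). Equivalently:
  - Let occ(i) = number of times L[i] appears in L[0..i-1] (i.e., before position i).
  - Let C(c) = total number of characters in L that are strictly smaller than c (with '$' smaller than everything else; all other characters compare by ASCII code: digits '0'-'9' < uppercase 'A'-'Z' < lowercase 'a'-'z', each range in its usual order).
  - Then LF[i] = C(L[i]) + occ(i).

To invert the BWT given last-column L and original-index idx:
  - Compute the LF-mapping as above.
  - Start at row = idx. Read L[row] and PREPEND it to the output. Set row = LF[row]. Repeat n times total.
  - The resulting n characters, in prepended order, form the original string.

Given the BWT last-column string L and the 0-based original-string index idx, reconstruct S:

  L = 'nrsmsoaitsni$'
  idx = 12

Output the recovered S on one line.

Answer: transmission$

Derivation:
LF mapping: 5 8 9 4 10 7 1 2 12 11 6 3 0
Walk LF starting at row 12, prepending L[row]:
  step 1: row=12, L[12]='$', prepend. Next row=LF[12]=0
  step 2: row=0, L[0]='n', prepend. Next row=LF[0]=5
  step 3: row=5, L[5]='o', prepend. Next row=LF[5]=7
  step 4: row=7, L[7]='i', prepend. Next row=LF[7]=2
  step 5: row=2, L[2]='s', prepend. Next row=LF[2]=9
  step 6: row=9, L[9]='s', prepend. Next row=LF[9]=11
  step 7: row=11, L[11]='i', prepend. Next row=LF[11]=3
  step 8: row=3, L[3]='m', prepend. Next row=LF[3]=4
  step 9: row=4, L[4]='s', prepend. Next row=LF[4]=10
  step 10: row=10, L[10]='n', prepend. Next row=LF[10]=6
  step 11: row=6, L[6]='a', prepend. Next row=LF[6]=1
  step 12: row=1, L[1]='r', prepend. Next row=LF[1]=8
  step 13: row=8, L[8]='t', prepend. Next row=LF[8]=12
Reversed output: transmission$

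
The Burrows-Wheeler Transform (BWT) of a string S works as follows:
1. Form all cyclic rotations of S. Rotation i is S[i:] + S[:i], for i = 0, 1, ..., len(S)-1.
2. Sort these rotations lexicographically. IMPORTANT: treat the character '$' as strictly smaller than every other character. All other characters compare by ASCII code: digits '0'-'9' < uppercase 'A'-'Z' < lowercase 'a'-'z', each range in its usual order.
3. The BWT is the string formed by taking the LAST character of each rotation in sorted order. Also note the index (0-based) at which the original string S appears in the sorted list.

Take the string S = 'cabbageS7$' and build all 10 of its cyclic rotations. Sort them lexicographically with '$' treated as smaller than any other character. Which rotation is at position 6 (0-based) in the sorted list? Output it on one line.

All 10 rotations (rotation i = S[i:]+S[:i]):
  rot[0] = cabbageS7$
  rot[1] = abbageS7$c
  rot[2] = bbageS7$ca
  rot[3] = bageS7$cab
  rot[4] = ageS7$cabb
  rot[5] = geS7$cabba
  rot[6] = eS7$cabbag
  rot[7] = S7$cabbage
  rot[8] = 7$cabbageS
  rot[9] = $cabbageS7
Sorted (with $ < everything):
  sorted[0] = $cabbageS7
  sorted[1] = 7$cabbageS
  sorted[2] = S7$cabbage
  sorted[3] = abbageS7$c
  sorted[4] = ageS7$cabb
  sorted[5] = bageS7$cab
  sorted[6] = bbageS7$ca
  sorted[7] = cabbageS7$
  sorted[8] = eS7$cabbag
  sorted[9] = geS7$cabba
sorted[6] = bbageS7$ca

Answer: bbageS7$ca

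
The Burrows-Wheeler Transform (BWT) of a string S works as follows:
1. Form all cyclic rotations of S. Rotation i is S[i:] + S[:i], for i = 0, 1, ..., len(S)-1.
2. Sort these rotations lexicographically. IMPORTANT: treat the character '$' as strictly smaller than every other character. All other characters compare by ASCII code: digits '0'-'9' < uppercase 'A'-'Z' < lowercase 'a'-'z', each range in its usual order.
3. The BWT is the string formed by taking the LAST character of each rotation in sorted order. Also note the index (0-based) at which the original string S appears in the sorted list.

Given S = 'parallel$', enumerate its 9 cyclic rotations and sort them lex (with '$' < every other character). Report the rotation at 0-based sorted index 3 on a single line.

Answer: el$parall

Derivation:
All 9 rotations (rotation i = S[i:]+S[:i]):
  rot[0] = parallel$
  rot[1] = arallel$p
  rot[2] = rallel$pa
  rot[3] = allel$par
  rot[4] = llel$para
  rot[5] = lel$paral
  rot[6] = el$parall
  rot[7] = l$paralle
  rot[8] = $parallel
Sorted (with $ < everything):
  sorted[0] = $parallel
  sorted[1] = allel$par
  sorted[2] = arallel$p
  sorted[3] = el$parall
  sorted[4] = l$paralle
  sorted[5] = lel$paral
  sorted[6] = llel$para
  sorted[7] = parallel$
  sorted[8] = rallel$pa
sorted[3] = el$parall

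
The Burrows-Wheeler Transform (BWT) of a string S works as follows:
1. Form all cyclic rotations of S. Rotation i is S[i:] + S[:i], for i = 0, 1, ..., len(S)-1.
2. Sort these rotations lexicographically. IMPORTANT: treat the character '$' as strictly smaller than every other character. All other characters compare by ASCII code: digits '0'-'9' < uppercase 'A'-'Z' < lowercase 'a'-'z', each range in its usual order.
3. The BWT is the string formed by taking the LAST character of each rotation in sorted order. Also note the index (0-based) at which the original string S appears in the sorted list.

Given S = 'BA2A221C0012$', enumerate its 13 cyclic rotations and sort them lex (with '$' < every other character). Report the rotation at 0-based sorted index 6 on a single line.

Answer: 21C0012$BA2A2

Derivation:
All 13 rotations (rotation i = S[i:]+S[:i]):
  rot[0] = BA2A221C0012$
  rot[1] = A2A221C0012$B
  rot[2] = 2A221C0012$BA
  rot[3] = A221C0012$BA2
  rot[4] = 221C0012$BA2A
  rot[5] = 21C0012$BA2A2
  rot[6] = 1C0012$BA2A22
  rot[7] = C0012$BA2A221
  rot[8] = 0012$BA2A221C
  rot[9] = 012$BA2A221C0
  rot[10] = 12$BA2A221C00
  rot[11] = 2$BA2A221C001
  rot[12] = $BA2A221C0012
Sorted (with $ < everything):
  sorted[0] = $BA2A221C0012
  sorted[1] = 0012$BA2A221C
  sorted[2] = 012$BA2A221C0
  sorted[3] = 12$BA2A221C00
  sorted[4] = 1C0012$BA2A22
  sorted[5] = 2$BA2A221C001
  sorted[6] = 21C0012$BA2A2
  sorted[7] = 221C0012$BA2A
  sorted[8] = 2A221C0012$BA
  sorted[9] = A221C0012$BA2
  sorted[10] = A2A221C0012$B
  sorted[11] = BA2A221C0012$
  sorted[12] = C0012$BA2A221
sorted[6] = 21C0012$BA2A2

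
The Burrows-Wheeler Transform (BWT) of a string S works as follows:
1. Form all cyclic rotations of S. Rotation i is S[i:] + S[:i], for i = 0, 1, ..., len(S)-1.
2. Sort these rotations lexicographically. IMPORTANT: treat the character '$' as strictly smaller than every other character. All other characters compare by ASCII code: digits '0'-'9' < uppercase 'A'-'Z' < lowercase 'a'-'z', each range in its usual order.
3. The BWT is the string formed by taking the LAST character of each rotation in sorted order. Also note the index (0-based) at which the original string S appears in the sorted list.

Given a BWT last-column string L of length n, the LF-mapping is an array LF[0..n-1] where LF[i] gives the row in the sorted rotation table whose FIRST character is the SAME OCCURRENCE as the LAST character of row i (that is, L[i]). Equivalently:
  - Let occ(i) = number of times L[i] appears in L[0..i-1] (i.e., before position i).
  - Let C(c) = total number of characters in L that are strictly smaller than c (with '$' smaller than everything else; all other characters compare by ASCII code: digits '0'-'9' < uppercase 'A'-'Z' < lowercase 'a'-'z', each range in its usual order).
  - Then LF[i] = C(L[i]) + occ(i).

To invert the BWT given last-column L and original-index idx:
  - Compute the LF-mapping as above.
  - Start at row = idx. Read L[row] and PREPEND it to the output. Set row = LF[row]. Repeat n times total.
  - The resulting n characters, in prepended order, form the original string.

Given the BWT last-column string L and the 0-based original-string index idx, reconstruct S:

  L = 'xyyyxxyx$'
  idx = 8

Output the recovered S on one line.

LF mapping: 1 5 6 7 2 3 8 4 0
Walk LF starting at row 8, prepending L[row]:
  step 1: row=8, L[8]='$', prepend. Next row=LF[8]=0
  step 2: row=0, L[0]='x', prepend. Next row=LF[0]=1
  step 3: row=1, L[1]='y', prepend. Next row=LF[1]=5
  step 4: row=5, L[5]='x', prepend. Next row=LF[5]=3
  step 5: row=3, L[3]='y', prepend. Next row=LF[3]=7
  step 6: row=7, L[7]='x', prepend. Next row=LF[7]=4
  step 7: row=4, L[4]='x', prepend. Next row=LF[4]=2
  step 8: row=2, L[2]='y', prepend. Next row=LF[2]=6
  step 9: row=6, L[6]='y', prepend. Next row=LF[6]=8
Reversed output: yyxxyxyx$

Answer: yyxxyxyx$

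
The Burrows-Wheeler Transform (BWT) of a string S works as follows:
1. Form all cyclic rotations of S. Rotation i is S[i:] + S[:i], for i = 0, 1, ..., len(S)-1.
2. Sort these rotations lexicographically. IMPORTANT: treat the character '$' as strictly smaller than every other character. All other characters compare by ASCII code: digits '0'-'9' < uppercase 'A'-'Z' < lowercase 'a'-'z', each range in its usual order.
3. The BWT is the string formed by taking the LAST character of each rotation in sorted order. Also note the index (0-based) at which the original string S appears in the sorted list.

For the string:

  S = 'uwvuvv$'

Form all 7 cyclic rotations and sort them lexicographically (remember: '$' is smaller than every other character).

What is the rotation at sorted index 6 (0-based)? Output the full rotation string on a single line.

Answer: wvuvv$u

Derivation:
All 7 rotations (rotation i = S[i:]+S[:i]):
  rot[0] = uwvuvv$
  rot[1] = wvuvv$u
  rot[2] = vuvv$uw
  rot[3] = uvv$uwv
  rot[4] = vv$uwvu
  rot[5] = v$uwvuv
  rot[6] = $uwvuvv
Sorted (with $ < everything):
  sorted[0] = $uwvuvv
  sorted[1] = uvv$uwv
  sorted[2] = uwvuvv$
  sorted[3] = v$uwvuv
  sorted[4] = vuvv$uw
  sorted[5] = vv$uwvu
  sorted[6] = wvuvv$u
sorted[6] = wvuvv$u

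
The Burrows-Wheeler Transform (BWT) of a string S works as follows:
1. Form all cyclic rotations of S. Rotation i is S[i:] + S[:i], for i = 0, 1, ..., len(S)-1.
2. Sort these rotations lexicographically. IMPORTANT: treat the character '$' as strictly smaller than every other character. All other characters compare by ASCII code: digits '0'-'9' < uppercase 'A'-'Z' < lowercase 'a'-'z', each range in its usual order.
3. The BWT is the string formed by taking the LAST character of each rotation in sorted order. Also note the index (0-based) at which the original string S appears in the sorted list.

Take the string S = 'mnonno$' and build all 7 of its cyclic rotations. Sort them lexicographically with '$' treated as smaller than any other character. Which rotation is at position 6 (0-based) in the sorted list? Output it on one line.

Answer: onno$mn

Derivation:
All 7 rotations (rotation i = S[i:]+S[:i]):
  rot[0] = mnonno$
  rot[1] = nonno$m
  rot[2] = onno$mn
  rot[3] = nno$mno
  rot[4] = no$mnon
  rot[5] = o$mnonn
  rot[6] = $mnonno
Sorted (with $ < everything):
  sorted[0] = $mnonno
  sorted[1] = mnonno$
  sorted[2] = nno$mno
  sorted[3] = no$mnon
  sorted[4] = nonno$m
  sorted[5] = o$mnonn
  sorted[6] = onno$mn
sorted[6] = onno$mn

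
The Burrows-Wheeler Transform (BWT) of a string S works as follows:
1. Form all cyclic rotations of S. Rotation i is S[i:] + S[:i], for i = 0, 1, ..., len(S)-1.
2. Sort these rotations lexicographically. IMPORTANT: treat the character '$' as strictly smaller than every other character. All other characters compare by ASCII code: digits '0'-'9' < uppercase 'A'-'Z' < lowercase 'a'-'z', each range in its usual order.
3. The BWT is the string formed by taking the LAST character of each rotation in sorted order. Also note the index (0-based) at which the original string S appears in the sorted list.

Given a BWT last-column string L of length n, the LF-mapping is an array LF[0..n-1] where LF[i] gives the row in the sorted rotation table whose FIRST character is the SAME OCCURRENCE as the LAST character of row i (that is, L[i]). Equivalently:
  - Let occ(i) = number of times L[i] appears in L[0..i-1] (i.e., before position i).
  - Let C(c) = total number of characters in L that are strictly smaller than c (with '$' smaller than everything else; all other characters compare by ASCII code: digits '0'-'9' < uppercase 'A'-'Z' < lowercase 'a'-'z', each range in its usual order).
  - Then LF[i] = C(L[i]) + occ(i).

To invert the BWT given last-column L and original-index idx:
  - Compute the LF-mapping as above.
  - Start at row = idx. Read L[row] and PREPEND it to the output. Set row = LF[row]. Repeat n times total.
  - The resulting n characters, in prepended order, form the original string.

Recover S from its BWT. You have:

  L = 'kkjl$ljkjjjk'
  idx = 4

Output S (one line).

LF mapping: 6 7 1 10 0 11 2 8 3 4 5 9
Walk LF starting at row 4, prepending L[row]:
  step 1: row=4, L[4]='$', prepend. Next row=LF[4]=0
  step 2: row=0, L[0]='k', prepend. Next row=LF[0]=6
  step 3: row=6, L[6]='j', prepend. Next row=LF[6]=2
  step 4: row=2, L[2]='j', prepend. Next row=LF[2]=1
  step 5: row=1, L[1]='k', prepend. Next row=LF[1]=7
  step 6: row=7, L[7]='k', prepend. Next row=LF[7]=8
  step 7: row=8, L[8]='j', prepend. Next row=LF[8]=3
  step 8: row=3, L[3]='l', prepend. Next row=LF[3]=10
  step 9: row=10, L[10]='j', prepend. Next row=LF[10]=5
  step 10: row=5, L[5]='l', prepend. Next row=LF[5]=11
  step 11: row=11, L[11]='k', prepend. Next row=LF[11]=9
  step 12: row=9, L[9]='j', prepend. Next row=LF[9]=4
Reversed output: jkljljkkjjk$

Answer: jkljljkkjjk$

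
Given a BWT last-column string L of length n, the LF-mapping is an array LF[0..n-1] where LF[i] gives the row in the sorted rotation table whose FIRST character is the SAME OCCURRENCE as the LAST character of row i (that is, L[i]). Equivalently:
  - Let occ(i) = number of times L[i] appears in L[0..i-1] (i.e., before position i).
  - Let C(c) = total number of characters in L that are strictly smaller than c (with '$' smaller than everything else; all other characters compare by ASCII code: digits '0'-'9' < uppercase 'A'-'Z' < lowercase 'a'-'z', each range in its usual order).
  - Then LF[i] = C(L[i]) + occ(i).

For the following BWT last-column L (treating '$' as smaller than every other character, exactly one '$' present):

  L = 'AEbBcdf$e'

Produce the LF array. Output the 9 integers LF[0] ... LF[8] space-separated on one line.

Answer: 1 3 4 2 5 6 8 0 7

Derivation:
Char counts: '$':1, 'A':1, 'B':1, 'E':1, 'b':1, 'c':1, 'd':1, 'e':1, 'f':1
C (first-col start): C('$')=0, C('A')=1, C('B')=2, C('E')=3, C('b')=4, C('c')=5, C('d')=6, C('e')=7, C('f')=8
L[0]='A': occ=0, LF[0]=C('A')+0=1+0=1
L[1]='E': occ=0, LF[1]=C('E')+0=3+0=3
L[2]='b': occ=0, LF[2]=C('b')+0=4+0=4
L[3]='B': occ=0, LF[3]=C('B')+0=2+0=2
L[4]='c': occ=0, LF[4]=C('c')+0=5+0=5
L[5]='d': occ=0, LF[5]=C('d')+0=6+0=6
L[6]='f': occ=0, LF[6]=C('f')+0=8+0=8
L[7]='$': occ=0, LF[7]=C('$')+0=0+0=0
L[8]='e': occ=0, LF[8]=C('e')+0=7+0=7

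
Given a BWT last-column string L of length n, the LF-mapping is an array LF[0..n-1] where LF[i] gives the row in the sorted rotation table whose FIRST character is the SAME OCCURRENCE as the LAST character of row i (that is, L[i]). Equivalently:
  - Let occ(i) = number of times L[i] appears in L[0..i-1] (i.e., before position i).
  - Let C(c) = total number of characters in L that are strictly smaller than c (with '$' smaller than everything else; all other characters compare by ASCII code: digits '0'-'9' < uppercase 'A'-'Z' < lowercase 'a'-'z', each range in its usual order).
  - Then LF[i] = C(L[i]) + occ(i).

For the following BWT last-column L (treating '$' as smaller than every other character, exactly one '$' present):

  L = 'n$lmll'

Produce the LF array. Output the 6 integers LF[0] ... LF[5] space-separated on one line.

Char counts: '$':1, 'l':3, 'm':1, 'n':1
C (first-col start): C('$')=0, C('l')=1, C('m')=4, C('n')=5
L[0]='n': occ=0, LF[0]=C('n')+0=5+0=5
L[1]='$': occ=0, LF[1]=C('$')+0=0+0=0
L[2]='l': occ=0, LF[2]=C('l')+0=1+0=1
L[3]='m': occ=0, LF[3]=C('m')+0=4+0=4
L[4]='l': occ=1, LF[4]=C('l')+1=1+1=2
L[5]='l': occ=2, LF[5]=C('l')+2=1+2=3

Answer: 5 0 1 4 2 3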